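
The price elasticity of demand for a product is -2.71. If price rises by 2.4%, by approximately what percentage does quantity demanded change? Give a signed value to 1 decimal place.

%ΔQ ≈ E × %ΔP = (-2.71) × (2.4%) ≈ -6.5%.

-6.5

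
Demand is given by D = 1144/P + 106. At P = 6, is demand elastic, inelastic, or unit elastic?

inelastic

At P = 6, D = 296.6667.
dD/dP = −1144/P² = −31.7778.
Point elasticity E = (dD/dP)·(P/D) = -31.7778 × 6/296.6667 ≈ -0.643.
|E| ≈ 0.643 < 1, so demand is inelastic.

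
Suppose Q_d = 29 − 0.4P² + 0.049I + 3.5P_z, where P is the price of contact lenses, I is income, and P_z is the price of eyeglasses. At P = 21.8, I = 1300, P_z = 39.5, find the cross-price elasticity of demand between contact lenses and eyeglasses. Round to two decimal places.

3.38

Q_d = 29 − 0.4(21.8)² + 0.049(1300) + 3.5(39.5) = 29 − 190.096 + 63.7 + 138.25 = 40.854.
∂Q_d/∂P_z = +3.5, so E_xy = 3.5·(39.5/40.854) ≈ 3.38.
E_xy > 0: the goods are substitutes.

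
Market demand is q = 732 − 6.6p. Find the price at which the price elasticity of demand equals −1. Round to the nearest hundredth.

For linear demand q = a − bp, E = −bp/(a − bp). |E| = 1 ⇒ bp = a − bp ⇒ p = a/(2b).
p = 732/(2·6.6) ≈ 55.45.

55.45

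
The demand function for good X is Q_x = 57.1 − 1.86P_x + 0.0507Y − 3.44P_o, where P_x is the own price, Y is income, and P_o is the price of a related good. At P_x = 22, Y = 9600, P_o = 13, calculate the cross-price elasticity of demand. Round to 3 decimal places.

Q_x = 57.1 − 1.86(22) + 0.0507(9600) − 3.44(13) = 57.1 − 40.92 + 486.72 − 44.72 = 458.18.
∂Q_x/∂P_o = −3.44, so E_xy = -3.44·(13/458.18) ≈ -0.098.
E_xy < 0: the goods are complements.

-0.098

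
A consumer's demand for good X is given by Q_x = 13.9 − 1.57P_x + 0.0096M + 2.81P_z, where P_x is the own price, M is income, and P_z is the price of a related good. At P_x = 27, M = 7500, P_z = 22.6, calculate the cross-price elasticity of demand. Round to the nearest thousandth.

Substituting, Q_x = 13.9 − 1.57(27) + 0.0096(7500) + 2.81(22.6) = 13.9 − 42.39 + 72 + 63.506 = 107.016.
∂Q_x/∂P_z = +2.81, so E_xy = 2.81·(22.6/107.016) ≈ 0.593.
E_xy > 0: the goods are substitutes.

0.593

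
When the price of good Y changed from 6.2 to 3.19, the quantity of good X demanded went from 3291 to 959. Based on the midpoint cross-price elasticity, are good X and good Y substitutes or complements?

substitutes

%ΔQ_x = (959 − 3291)/[(3291+959)/2] = -2332/2125 ≈ -1.0974.
%ΔP_y = (3.19 − 6.2)/[(6.2+3.19)/2] ≈ -0.6411.
E_xy = -1.0974/-0.6411 ≈ 1.712.
E_xy > 0, so the goods are substitutes.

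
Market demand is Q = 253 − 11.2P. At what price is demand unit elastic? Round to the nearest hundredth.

11.29

For linear demand Q = a − bP, E = −bP/(a − bP). |E| = 1 ⇒ bP = a − bP ⇒ P = a/(2b).
P = 253/(2·11.2) ≈ 11.29.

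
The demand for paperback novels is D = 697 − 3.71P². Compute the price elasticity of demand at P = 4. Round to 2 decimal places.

At P = 4, D = 637.64.
dD/dP = −2·3.71·P = −29.68.
Point elasticity E = (dD/dP)·(P/D) = -29.68 × 4/637.64 ≈ -0.19.
|E| < 1, so demand is inelastic at this price.

-0.19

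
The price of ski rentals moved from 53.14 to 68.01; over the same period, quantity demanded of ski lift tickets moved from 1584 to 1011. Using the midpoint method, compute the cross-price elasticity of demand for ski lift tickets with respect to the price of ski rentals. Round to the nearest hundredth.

%ΔQ_x = (1011 − 1584)/[(1584+1011)/2] = -573/1297.5 ≈ -0.4416.
%ΔP_y = (68.01 − 53.14)/[(53.14+68.01)/2] ≈ 0.2455.
E_xy = -0.4416/0.2455 ≈ -1.80.
E_xy < 0, so ski lift tickets and ski rentals are complements.

-1.80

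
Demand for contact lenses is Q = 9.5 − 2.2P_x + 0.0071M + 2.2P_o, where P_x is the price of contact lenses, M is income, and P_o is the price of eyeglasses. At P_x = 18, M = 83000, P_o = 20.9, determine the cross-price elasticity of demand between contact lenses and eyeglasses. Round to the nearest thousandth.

Q = 9.5 − 2.2(18) + 0.0071(83000) + 2.2(20.9) = 9.5 − 39.6 + 589.3 + 45.98 = 605.18.
∂Q/∂P_o = +2.2, so E_xy = 2.2·(20.9/605.18) ≈ 0.076.
E_xy > 0: the goods are substitutes.

0.076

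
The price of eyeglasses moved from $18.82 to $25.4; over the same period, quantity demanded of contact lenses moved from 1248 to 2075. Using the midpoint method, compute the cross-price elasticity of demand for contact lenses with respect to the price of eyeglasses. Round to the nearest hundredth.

%ΔQ_x = (2075 − 1248)/[(1248+2075)/2] = 827/1661.5 ≈ 0.4977.
%ΔP_y = (25.4 − 18.82)/[(18.82+25.4)/2] ≈ 0.2976.
E_xy = 0.4977/0.2976 ≈ 1.67.
E_xy > 0, so contact lenses and eyeglasses are substitutes.

1.67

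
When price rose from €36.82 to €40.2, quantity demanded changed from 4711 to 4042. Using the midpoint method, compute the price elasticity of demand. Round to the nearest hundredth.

%ΔQ = (4042 − 4711)/[(4711 + 4042)/2] = -669/4376.5 ≈ -0.1529.
%Δp = (40.2 − 36.82)/[(36.82 + 40.2)/2] = 3.38/38.51 ≈ 0.0878.
Arc elasticity E = %ΔQ/%Δp ≈ -0.1529/0.0878 ≈ -1.74.
|E| > 1: demand is elastic over this range.

-1.74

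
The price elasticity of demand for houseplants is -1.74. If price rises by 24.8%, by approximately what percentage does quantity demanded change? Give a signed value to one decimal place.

%ΔQ ≈ E × %ΔP = (-1.74) × (24.8%) ≈ -43.2%.

-43.2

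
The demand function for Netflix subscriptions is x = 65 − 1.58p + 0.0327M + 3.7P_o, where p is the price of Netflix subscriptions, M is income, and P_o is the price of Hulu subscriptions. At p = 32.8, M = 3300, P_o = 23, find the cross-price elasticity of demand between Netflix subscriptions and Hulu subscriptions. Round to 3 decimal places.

0.413

Evaluating quantity at (p, M, P_o) gives x = 65 − 1.58(32.8) + 0.0327(3300) + 3.7(23) = 65 − 51.824 + 107.91 + 85.1 = 206.186.
∂x/∂P_o = +3.7, so E_xy = 3.7·(23/206.186) ≈ 0.413.
E_xy > 0: the goods are substitutes.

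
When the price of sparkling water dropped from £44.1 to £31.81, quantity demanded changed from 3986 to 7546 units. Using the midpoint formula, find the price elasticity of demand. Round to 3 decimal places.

-1.907

%Δq = (7546 − 3986)/[(3986 + 7546)/2] = 3560/5766 ≈ 0.6174.
%Δp = (31.81 − 44.1)/[(44.1 + 31.81)/2] = -12.29/37.955 ≈ -0.3238.
Arc elasticity E = %Δq/%Δp ≈ 0.6174/-0.3238 ≈ -1.907.
|E| > 1: demand is elastic over this range.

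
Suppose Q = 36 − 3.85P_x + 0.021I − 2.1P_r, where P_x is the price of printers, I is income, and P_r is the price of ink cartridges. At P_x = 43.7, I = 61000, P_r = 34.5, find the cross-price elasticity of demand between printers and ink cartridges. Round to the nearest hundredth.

-0.07

First evaluate Q: 36 − 3.85(43.7) + 0.021(61000) − 2.1(34.5) = 36 − 168.245 + 1281 − 72.45 = 1076.305.
∂Q/∂P_r = −2.1, so E_xy = -2.1·(34.5/1076.305) ≈ -0.07.
E_xy < 0: the goods are complements.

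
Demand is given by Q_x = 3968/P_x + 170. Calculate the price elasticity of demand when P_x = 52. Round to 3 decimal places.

At P_x = 52, Q_x = 246.3077.
dQ_x/dP_x = −3968/P_x² = −1.4675.
Point elasticity E = (dQ_x/dP_x)·(P_x/Q_x) = -1.4675 × 52/246.3077 ≈ -0.310.
|E| < 1, so demand is inelastic at this price.

-0.310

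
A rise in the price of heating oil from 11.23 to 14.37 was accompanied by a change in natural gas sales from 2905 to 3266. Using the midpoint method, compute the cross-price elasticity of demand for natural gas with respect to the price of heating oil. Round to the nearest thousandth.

0.477

%ΔQ_x = (3266 − 2905)/[(2905+3266)/2] = 361/3085.5 ≈ 0.1170.
%ΔP_y = (14.37 − 11.23)/[(11.23+14.37)/2] ≈ 0.2453.
E_xy = 0.1170/0.2453 ≈ 0.477.
E_xy > 0, so natural gas and heating oil are substitutes.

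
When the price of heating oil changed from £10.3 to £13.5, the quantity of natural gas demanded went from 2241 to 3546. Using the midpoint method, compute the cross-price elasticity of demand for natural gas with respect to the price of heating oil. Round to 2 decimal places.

1.68

%ΔQ_x = (3546 − 2241)/[(2241+3546)/2] = 1305/2893.5 ≈ 0.4510.
%ΔP_y = (13.5 − 10.3)/[(10.3+13.5)/2] ≈ 0.2689.
E_xy = 0.4510/0.2689 ≈ 1.68.
E_xy > 0, so natural gas and heating oil are substitutes.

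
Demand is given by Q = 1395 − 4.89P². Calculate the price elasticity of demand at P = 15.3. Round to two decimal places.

At P = 15.3, Q = 250.2999.
dQ/dP = −2·4.89·P = −149.634.
Point elasticity E = (dQ/dP)·(P/Q) = -149.634 × 15.3/250.2999 ≈ -9.15.
|E| > 1, so demand is elastic at this price.

-9.15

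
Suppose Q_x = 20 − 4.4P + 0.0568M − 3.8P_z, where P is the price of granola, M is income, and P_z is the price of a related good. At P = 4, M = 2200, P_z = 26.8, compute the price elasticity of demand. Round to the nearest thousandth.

-0.690

Q_x = 20 − 4.4(4) + 0.0568(2200) − 3.8(26.8) = 20 − 17.6 + 124.96 − 101.84 = 25.52.
∂Q_x/∂P = −4.4, so E_p = (−4.4)·(4/25.52) ≈ -0.690.
|E_p| < 1: demand is inelastic.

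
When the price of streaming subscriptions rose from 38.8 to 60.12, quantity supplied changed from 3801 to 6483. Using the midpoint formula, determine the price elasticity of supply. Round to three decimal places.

1.210

%Δq = (6483 − 3801)/[(3801 + 6483)/2] = 2682/5142 ≈ 0.5216.
%Δp = (60.12 − 38.8)/[(38.8 + 60.12)/2] = 21.32/49.46 ≈ 0.4311.
Arc elasticity E = %Δq/%Δp ≈ 0.5216/0.4311 ≈ 1.210.
|E| > 1: supply is elastic over this range.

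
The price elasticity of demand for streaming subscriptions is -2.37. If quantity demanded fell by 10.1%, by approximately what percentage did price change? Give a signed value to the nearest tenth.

4.3

%ΔQ ≈ E × %ΔP ⇒ %ΔP = %ΔQ / E = (-10.1%)/(-2.37) ≈ 4.3%.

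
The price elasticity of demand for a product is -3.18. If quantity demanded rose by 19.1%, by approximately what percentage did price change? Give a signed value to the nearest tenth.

%ΔQ ≈ E × %ΔP ⇒ %ΔP = %ΔQ / E = (19.1%)/(-3.18) ≈ -6.0%.

-6.0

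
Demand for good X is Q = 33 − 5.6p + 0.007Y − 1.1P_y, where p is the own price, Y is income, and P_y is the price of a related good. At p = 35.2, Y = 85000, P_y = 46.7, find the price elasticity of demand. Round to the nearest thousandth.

Evaluating quantity at (p, Y, P_y) gives Q = 33 − 5.6(35.2) + 0.007(85000) − 1.1(46.7) = 33 − 197.12 + 595 − 51.37 = 379.51.
∂Q/∂p = −5.6, so E_p = (−5.6)·(35.2/379.51) ≈ -0.519.
|E_p| < 1: demand is inelastic.

-0.519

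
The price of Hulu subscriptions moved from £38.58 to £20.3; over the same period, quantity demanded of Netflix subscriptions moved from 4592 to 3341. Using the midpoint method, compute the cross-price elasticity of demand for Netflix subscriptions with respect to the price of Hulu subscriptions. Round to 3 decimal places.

0.508

%ΔQ_x = (3341 − 4592)/[(4592+3341)/2] = -1251/3966.5 ≈ -0.3154.
%ΔP_y = (20.3 − 38.58)/[(38.58+20.3)/2] ≈ -0.6209.
E_xy = -0.3154/-0.6209 ≈ 0.508.
E_xy > 0, so Netflix subscriptions and Hulu subscriptions are substitutes.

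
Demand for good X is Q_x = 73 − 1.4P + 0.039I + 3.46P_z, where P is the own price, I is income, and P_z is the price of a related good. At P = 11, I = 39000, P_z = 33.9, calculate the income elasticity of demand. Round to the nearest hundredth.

0.90

At the given point, Q_x = 73 − 1.4(11) + 0.039(39000) + 3.46(33.9) = 73 − 15.4 + 1521 + 117.294 = 1695.894.
∂Q_x/∂I = +0.039, so E_I = 0.039·(39000/1695.894) ≈ 0.90.
E_I ∈ (0,1): normal good (necessity).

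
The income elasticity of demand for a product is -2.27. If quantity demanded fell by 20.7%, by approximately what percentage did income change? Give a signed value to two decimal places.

9.12

%ΔQ ≈ E × %ΔI ⇒ %ΔI = %ΔQ / E = (-20.7%)/(-2.27) ≈ 9.12%.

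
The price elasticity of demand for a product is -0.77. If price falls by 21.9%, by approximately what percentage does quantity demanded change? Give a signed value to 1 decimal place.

%ΔQ ≈ E × %ΔP = (-0.77) × (-21.9%) ≈ 16.9%.

16.9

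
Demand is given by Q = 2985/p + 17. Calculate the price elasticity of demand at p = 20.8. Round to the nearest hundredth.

-0.89

At p = 20.8, Q = 160.5096.
dQ/dp = −2985/p² = −6.8995.
Point elasticity E = (dQ/dp)·(p/Q) = -6.8995 × 20.8/160.5096 ≈ -0.89.
|E| < 1, so demand is inelastic at this price.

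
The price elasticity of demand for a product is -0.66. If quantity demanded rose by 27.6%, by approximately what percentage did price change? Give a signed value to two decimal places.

-41.82

%ΔQ ≈ E × %ΔP ⇒ %ΔP = %ΔQ / E = (27.6%)/(-0.66) ≈ -41.82%.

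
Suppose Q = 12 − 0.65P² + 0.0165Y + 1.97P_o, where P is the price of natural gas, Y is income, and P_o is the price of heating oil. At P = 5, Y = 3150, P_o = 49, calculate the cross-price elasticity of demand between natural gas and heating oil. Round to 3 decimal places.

0.669

Substituting, Q = 12 − 0.65(5)² + 0.0165(3150) + 1.97(49) = 12 − 16.25 + 51.975 + 96.53 = 144.255.
∂Q/∂P_o = +1.97, so E_xy = 1.97·(49/144.255) ≈ 0.669.
E_xy > 0: the goods are substitutes.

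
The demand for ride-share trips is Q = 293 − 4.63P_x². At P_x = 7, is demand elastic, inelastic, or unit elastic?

elastic

At P_x = 7, Q = 66.13.
dQ/dP_x = −2·4.63·P_x = −64.82.
Point elasticity E = (dQ/dP_x)·(P_x/Q) = -64.82 × 7/66.13 ≈ -6.861.
|E| ≈ 6.861 > 1, so demand is elastic.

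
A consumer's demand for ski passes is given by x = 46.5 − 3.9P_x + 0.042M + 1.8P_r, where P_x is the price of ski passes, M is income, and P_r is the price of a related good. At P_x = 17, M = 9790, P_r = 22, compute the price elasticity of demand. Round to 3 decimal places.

-0.154

At the given point, x = 46.5 − 3.9(17) + 0.042(9790) + 1.8(22) = 46.5 − 66.3 + 411.18 + 39.6 = 430.98.
∂x/∂P_x = −3.9, so E_p = (−3.9)·(17/430.98) ≈ -0.154.
|E_p| < 1: demand is inelastic.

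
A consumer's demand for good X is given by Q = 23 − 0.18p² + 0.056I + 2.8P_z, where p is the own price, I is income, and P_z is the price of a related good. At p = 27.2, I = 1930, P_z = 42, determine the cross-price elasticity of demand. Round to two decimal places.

Substituting, Q = 23 − 0.18(27.2)² + 0.056(1930) + 2.8(42) = 23 − 133.1712 + 108.08 + 117.6 = 115.5088.
∂Q/∂P_z = +2.8, so E_xy = 2.8·(42/115.5088) ≈ 1.02.
E_xy > 0: the goods are substitutes.

1.02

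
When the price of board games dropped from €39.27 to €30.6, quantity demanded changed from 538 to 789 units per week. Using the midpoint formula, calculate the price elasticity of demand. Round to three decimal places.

-1.524

%ΔQ = (789 − 538)/[(538 + 789)/2] = 251/663.5 ≈ 0.3783.
%ΔP = (30.6 − 39.27)/[(39.27 + 30.6)/2] = -8.67/34.935 ≈ -0.2482.
Arc elasticity E = %ΔQ/%ΔP ≈ 0.3783/-0.2482 ≈ -1.524.
|E| > 1: demand is elastic over this range.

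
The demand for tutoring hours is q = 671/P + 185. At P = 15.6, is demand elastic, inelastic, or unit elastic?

inelastic

At P = 15.6, q = 228.0128.
dq/dP = −671/P² = −2.7572.
Point elasticity E = (dq/dP)·(P/q) = -2.7572 × 15.6/228.0128 ≈ -0.189.
|E| ≈ 0.189 < 1, so demand is inelastic.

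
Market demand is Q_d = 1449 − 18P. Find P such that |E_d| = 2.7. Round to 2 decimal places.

58.74

Set −bP/(a − bP) = −2.7 ⇒ bP = 2.7(a − bP) ⇒ bP(1+2.7) = 2.7·a.
P = 2.7·1449/(18·3.7) ≈ 58.74.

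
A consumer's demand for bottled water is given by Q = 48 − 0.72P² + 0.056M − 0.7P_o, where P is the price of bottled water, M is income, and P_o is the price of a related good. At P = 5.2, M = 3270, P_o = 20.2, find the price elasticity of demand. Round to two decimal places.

-0.20

At the given point, Q = 48 − 0.72(5.2)² + 0.056(3270) − 0.7(20.2) = 48 − 19.4688 + 183.12 − 14.14 = 197.5112.
∂Q/∂P = −2·0.72·P = -7.488, so E_p = -7.488·(5.2/197.5112) ≈ -0.20.
|E_p| < 1: demand is inelastic.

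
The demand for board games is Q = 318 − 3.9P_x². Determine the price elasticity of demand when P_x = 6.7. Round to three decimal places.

At P_x = 6.7, Q = 142.929.
dQ/dP_x = −2·3.9·P_x = −52.26.
Point elasticity E = (dQ/dP_x)·(P_x/Q) = -52.26 × 6.7/142.929 ≈ -2.450.
|E| > 1, so demand is elastic at this price.

-2.450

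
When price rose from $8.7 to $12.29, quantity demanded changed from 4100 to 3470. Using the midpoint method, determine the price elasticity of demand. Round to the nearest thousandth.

%Δq = (3470 − 4100)/[(4100 + 3470)/2] = -630/3785 ≈ -0.1664.
%ΔP = (12.29 − 8.7)/[(8.7 + 12.29)/2] = 3.59/10.495 ≈ 0.3421.
Arc elasticity E = %Δq/%ΔP ≈ -0.1664/0.3421 ≈ -0.487.
|E| < 1: demand is inelastic over this range.

-0.487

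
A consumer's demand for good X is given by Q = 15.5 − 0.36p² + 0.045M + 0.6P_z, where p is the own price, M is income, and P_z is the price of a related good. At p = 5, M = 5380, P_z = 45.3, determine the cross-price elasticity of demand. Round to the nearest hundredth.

First evaluate Q: 15.5 − 0.36(5)² + 0.045(5380) + 0.6(45.3) = 15.5 − 9 + 242.1 + 27.18 = 275.78.
∂Q/∂P_z = +0.6, so E_xy = 0.6·(45.3/275.78) ≈ 0.10.
E_xy > 0: the goods are substitutes.

0.10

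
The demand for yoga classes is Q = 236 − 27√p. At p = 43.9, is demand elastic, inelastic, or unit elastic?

elastic

At p = 43.9, Q = 57.1059.
dQ/dp = −27/(2√p) = −27/(2·6.6257).
Point elasticity E = (dQ/dp)·(p/Q) = -2.0375 × 43.9/57.1059 ≈ -1.566.
|E| ≈ 1.566 > 1, so demand is elastic.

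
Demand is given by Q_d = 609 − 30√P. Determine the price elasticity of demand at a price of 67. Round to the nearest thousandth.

-0.338

At P = 67, Q_d = 363.4394.
dQ_d/dP = −30/(2√P) = −30/(2·8.1854).
Point elasticity E = (dQ_d/dP)·(P/Q_d) = -1.8325 × 67/363.4394 ≈ -0.338.
|E| < 1, so demand is inelastic at this price.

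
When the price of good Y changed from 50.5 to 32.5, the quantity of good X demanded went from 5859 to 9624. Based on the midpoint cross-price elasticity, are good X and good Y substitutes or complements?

%ΔQ_x = (9624 − 5859)/[(5859+9624)/2] = 3765/7741.5 ≈ 0.4863.
%ΔP_y = (32.5 − 50.5)/[(50.5+32.5)/2] ≈ -0.4337.
E_xy = 0.4863/-0.4337 ≈ -1.121.
E_xy < 0, so the goods are complements.

complements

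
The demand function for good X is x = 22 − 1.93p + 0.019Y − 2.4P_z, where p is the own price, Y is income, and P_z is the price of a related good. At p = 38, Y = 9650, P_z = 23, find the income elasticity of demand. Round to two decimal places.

x = 22 − 1.93(38) + 0.019(9650) − 2.4(23) = 22 − 73.34 + 183.35 − 55.2 = 76.81.
∂x/∂Y = +0.019, so E_I = 0.019·(9650/76.81) ≈ 2.39.
E_I > 1: normal good (luxury).

2.39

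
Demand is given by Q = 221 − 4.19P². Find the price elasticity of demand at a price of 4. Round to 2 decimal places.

At P = 4, Q = 153.96.
dQ/dP = −2·4.19·P = −33.52.
Point elasticity E = (dQ/dP)·(P/Q) = -33.52 × 4/153.96 ≈ -0.87.
|E| < 1, so demand is inelastic at this price.

-0.87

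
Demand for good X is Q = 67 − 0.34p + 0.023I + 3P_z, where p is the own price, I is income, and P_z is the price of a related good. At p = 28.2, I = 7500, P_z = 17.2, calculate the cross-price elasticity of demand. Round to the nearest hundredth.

0.18

First evaluate Q: 67 − 0.34(28.2) + 0.023(7500) + 3(17.2) = 67 − 9.588 + 172.5 + 51.6 = 281.512.
∂Q/∂P_z = +3, so E_xy = 3·(17.2/281.512) ≈ 0.18.
E_xy > 0: the goods are substitutes.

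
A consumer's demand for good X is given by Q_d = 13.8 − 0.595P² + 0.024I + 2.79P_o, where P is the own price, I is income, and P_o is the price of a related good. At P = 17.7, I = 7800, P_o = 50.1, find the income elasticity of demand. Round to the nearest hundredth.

First evaluate Q_d: 13.8 − 0.595(17.7)² + 0.024(7800) + 2.79(50.1) = 13.8 − 186.4076 + 187.2 + 139.779 = 154.3715.
∂Q_d/∂I = +0.024, so E_I = 0.024·(7800/154.3715) ≈ 1.21.
E_I > 1: normal good (luxury).

1.21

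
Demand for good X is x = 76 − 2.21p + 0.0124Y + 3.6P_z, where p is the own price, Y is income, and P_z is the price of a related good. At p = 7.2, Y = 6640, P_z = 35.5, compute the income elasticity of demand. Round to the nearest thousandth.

0.305

Evaluating quantity at (p, Y, P_z) gives x = 76 − 2.21(7.2) + 0.0124(6640) + 3.6(35.5) = 76 − 15.912 + 82.336 + 127.8 = 270.224.
∂x/∂Y = +0.0124, so E_I = 0.0124·(6640/270.224) ≈ 0.305.
E_I ∈ (0,1): normal good (necessity).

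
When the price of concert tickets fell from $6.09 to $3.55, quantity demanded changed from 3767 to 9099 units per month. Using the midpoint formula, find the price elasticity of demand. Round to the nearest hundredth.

-1.57

%ΔQ = (9099 − 3767)/[(3767 + 9099)/2] = 5332/6433 ≈ 0.8289.
%Δp = (3.55 − 6.09)/[(6.09 + 3.55)/2] = -2.54/4.82 ≈ -0.5270.
Arc elasticity E = %ΔQ/%Δp ≈ 0.8289/-0.5270 ≈ -1.57.
|E| > 1: demand is elastic over this range.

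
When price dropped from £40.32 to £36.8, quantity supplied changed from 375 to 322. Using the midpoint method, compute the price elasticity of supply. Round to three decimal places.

1.666

%ΔQ = (322 − 375)/[(375 + 322)/2] = -53/348.5 ≈ -0.1521.
%Δp = (36.8 − 40.32)/[(40.32 + 36.8)/2] = -3.52/38.56 ≈ -0.0913.
Arc elasticity E = %ΔQ/%Δp ≈ -0.1521/-0.0913 ≈ 1.666.
|E| > 1: supply is elastic over this range.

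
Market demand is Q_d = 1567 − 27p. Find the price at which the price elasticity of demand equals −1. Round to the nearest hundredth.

For linear demand Q_d = a − bp, E = −bp/(a − bp). |E| = 1 ⇒ bp = a − bp ⇒ p = a/(2b).
p = 1567/(2·27) ≈ 29.02.

29.02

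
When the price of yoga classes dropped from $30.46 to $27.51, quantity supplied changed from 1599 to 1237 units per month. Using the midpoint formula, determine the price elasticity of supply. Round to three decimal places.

2.508

%ΔQ = (1237 − 1599)/[(1599 + 1237)/2] = -362/1418 ≈ -0.2553.
%Δp = (27.51 − 30.46)/[(30.46 + 27.51)/2] = -2.95/28.985 ≈ -0.1018.
Arc elasticity E = %ΔQ/%Δp ≈ -0.2553/-0.1018 ≈ 2.508.
|E| > 1: supply is elastic over this range.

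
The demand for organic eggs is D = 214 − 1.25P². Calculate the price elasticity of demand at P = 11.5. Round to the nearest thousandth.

At P = 11.5, D = 48.6875.
dD/dP = −2·1.25·P = −28.75.
Point elasticity E = (dD/dP)·(P/D) = -28.75 × 11.5/48.6875 ≈ -6.791.
|E| > 1, so demand is elastic at this price.

-6.791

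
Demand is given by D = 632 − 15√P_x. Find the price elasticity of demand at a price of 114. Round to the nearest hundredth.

At P_x = 114, D = 471.8438.
dD/dP_x = −15/(2√P_x) = −15/(2·10.6771).
Point elasticity E = (dD/dP_x)·(P_x/D) = -0.7024 × 114/471.8438 ≈ -0.17.
|E| < 1, so demand is inelastic at this price.

-0.17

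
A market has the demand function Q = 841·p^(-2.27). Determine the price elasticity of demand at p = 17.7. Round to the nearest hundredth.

For a Cobb–Douglas (constant-elasticity) form Q = A·p^α·…, the elasticity with respect to p equals the exponent α at every point.
Here the exponent on p is -2.27, so the price elasticity of demand is -2.27.

-2.27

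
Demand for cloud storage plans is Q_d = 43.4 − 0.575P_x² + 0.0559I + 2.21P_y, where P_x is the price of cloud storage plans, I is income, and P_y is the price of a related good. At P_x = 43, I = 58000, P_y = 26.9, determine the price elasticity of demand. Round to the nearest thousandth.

First evaluate Q_d: 43.4 − 0.575(43)² + 0.0559(58000) + 2.21(26.9) = 43.4 − 1063.175 + 3242.2 + 59.449 = 2281.874.
∂Q_d/∂P_x = −2·0.575·P_x = -49.45, so E_p = -49.45·(43/2281.874) ≈ -0.932.
|E_p| < 1: demand is inelastic.

-0.932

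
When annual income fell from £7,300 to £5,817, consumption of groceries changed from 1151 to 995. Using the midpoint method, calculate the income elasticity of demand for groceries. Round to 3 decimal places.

%ΔQ = (995 − 1151)/[(1151+995)/2] = -156/1073 ≈ -0.1454.
%ΔI = (5,817 − 7,300)/[(7,300+5,817)/2] = -1483/6558.5 ≈ -0.2261.
E_I = %ΔQ/%ΔI ≈ 0.643.
E_I ∈ (0,1): normal good (necessity).

0.643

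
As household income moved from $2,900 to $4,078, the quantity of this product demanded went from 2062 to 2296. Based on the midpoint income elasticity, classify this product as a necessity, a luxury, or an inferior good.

%ΔQ = (2296 − 2062)/[(2062+2296)/2] = 234/2179 ≈ 0.1074.
%ΔI = (4,078 − 2,900)/[(2,900+4,078)/2] = 1178/3489 ≈ 0.3376.
E_I = %ΔQ/%ΔI ≈ 0.318.
E_I ∈ (0,1): normal good (necessity).

necessity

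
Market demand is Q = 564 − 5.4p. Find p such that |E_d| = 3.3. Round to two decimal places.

80.16

Set −bp/(a − bp) = −3.3 ⇒ bp = 3.3(a − bp) ⇒ bp(1+3.3) = 3.3·a.
p = 3.3·564/(5.4·4.3) ≈ 80.16.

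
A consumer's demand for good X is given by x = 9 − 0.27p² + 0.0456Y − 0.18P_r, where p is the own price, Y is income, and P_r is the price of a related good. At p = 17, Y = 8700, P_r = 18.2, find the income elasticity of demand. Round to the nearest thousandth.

Evaluating quantity at (p, Y, P_r) gives x = 9 − 0.27(17)² + 0.0456(8700) − 0.18(18.2) = 9 − 78.03 + 396.72 − 3.276 = 324.414.
∂x/∂Y = +0.0456, so E_I = 0.0456·(8700/324.414) ≈ 1.223.
E_I > 1: normal good (luxury).

1.223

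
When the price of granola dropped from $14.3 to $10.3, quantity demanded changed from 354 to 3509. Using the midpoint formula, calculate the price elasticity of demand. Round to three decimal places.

%Δq = (3509 − 354)/[(354 + 3509)/2] = 3155/1931.5 ≈ 1.6334.
%ΔP = (10.3 − 14.3)/[(14.3 + 10.3)/2] = -4/12.3 ≈ -0.3252.
Arc elasticity E = %Δq/%ΔP ≈ 1.6334/-0.3252 ≈ -5.023.
|E| > 1: demand is elastic over this range.

-5.023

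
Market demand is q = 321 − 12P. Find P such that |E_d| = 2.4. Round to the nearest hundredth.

18.88

Set −bP/(a − bP) = −2.4 ⇒ bP = 2.4(a − bP) ⇒ bP(1+2.4) = 2.4·a.
P = 2.4·321/(12·3.4) ≈ 18.88.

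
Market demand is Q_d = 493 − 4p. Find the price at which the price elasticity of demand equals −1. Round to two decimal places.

61.63

For linear demand Q_d = a − bp, E = −bp/(a − bp). |E| = 1 ⇒ bp = a − bp ⇒ p = a/(2b).
p = 493/(2·4) ≈ 61.63.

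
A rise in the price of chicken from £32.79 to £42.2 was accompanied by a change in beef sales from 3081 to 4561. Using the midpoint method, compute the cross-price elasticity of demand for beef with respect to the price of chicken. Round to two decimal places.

%ΔQ_x = (4561 − 3081)/[(3081+4561)/2] = 1480/3821 ≈ 0.3873.
%ΔP_y = (42.2 − 32.79)/[(32.79+42.2)/2] ≈ 0.2510.
E_xy = 0.3873/0.2510 ≈ 1.54.
E_xy > 0, so beef and chicken are substitutes.

1.54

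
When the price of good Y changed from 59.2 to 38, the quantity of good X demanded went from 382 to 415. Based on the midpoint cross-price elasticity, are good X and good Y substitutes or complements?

%ΔQ_x = (415 − 382)/[(382+415)/2] = 33/398.5 ≈ 0.0828.
%ΔP_y = (38 − 59.2)/[(59.2+38)/2] ≈ -0.4362.
E_xy = 0.0828/-0.4362 ≈ -0.190.
E_xy < 0, so the goods are complements.

complements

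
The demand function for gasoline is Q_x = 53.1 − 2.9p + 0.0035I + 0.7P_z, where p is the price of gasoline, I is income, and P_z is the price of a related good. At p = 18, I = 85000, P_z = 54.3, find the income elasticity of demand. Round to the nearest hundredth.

Evaluating quantity at (p, I, P_z) gives Q_x = 53.1 − 2.9(18) + 0.0035(85000) + 0.7(54.3) = 53.1 − 52.2 + 297.5 + 38.01 = 336.41.
∂Q_x/∂I = +0.0035, so E_I = 0.0035·(85000/336.41) ≈ 0.88.
E_I ∈ (0,1): normal good (necessity).

0.88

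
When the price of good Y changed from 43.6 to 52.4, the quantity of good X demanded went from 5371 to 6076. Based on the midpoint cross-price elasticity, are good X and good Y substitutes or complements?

substitutes

%ΔQ_x = (6076 − 5371)/[(5371+6076)/2] = 705/5723.5 ≈ 0.1232.
%ΔP_y = (52.4 − 43.6)/[(43.6+52.4)/2] ≈ 0.1833.
E_xy = 0.1232/0.1833 ≈ 0.672.
E_xy > 0, so the goods are substitutes.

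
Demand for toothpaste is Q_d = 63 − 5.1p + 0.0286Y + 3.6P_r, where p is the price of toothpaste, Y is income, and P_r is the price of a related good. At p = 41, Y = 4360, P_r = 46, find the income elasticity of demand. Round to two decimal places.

First evaluate Q_d: 63 − 5.1(41) + 0.0286(4360) + 3.6(46) = 63 − 209.1 + 124.696 + 165.6 = 144.196.
∂Q_d/∂Y = +0.0286, so E_I = 0.0286·(4360/144.196) ≈ 0.86.
E_I ∈ (0,1): normal good (necessity).

0.86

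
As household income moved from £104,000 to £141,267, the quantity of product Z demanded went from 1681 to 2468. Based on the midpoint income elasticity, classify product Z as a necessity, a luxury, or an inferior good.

luxury

%ΔQ = (2468 − 1681)/[(1681+2468)/2] = 787/2074.5 ≈ 0.3794.
%ΔI = (141,267 − 104,000)/[(104,000+141,267)/2] = 37267/122633.5 ≈ 0.3039.
E_I = %ΔQ/%ΔI ≈ 1.248.
E_I > 1: normal good (luxury).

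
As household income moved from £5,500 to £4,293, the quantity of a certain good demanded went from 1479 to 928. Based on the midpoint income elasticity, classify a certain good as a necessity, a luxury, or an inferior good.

luxury

%ΔQ = (928 − 1479)/[(1479+928)/2] = -551/1203.5 ≈ -0.4578.
%ΔY = (4,293 − 5,500)/[(5,500+4,293)/2] = -1207/4896.5 ≈ -0.2465.
E_I = %ΔQ/%ΔY ≈ 1.857.
E_I > 1: normal good (luxury).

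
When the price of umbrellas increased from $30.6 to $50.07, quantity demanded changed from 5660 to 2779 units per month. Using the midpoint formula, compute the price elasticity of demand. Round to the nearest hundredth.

-1.41

%ΔQ = (2779 − 5660)/[(5660 + 2779)/2] = -2881/4219.5 ≈ -0.6828.
%Δp = (50.07 − 30.6)/[(30.6 + 50.07)/2] = 19.47/40.335 ≈ 0.4827.
Arc elasticity E = %ΔQ/%Δp ≈ -0.6828/0.4827 ≈ -1.41.
|E| > 1: demand is elastic over this range.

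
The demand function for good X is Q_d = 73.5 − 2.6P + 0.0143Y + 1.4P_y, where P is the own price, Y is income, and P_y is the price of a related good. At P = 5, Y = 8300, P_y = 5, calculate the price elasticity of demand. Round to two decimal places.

-0.07

Evaluating quantity at (P, Y, P_y) gives Q_d = 73.5 − 2.6(5) + 0.0143(8300) + 1.4(5) = 73.5 − 13 + 118.69 + 7 = 186.19.
∂Q_d/∂P = −2.6, so E_p = (−2.6)·(5/186.19) ≈ -0.07.
|E_p| < 1: demand is inelastic.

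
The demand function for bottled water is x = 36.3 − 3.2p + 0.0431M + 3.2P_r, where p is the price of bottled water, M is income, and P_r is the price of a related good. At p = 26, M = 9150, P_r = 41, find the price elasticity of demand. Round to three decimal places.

Substituting, x = 36.3 − 3.2(26) + 0.0431(9150) + 3.2(41) = 36.3 − 83.2 + 394.365 + 131.2 = 478.665.
∂x/∂p = −3.2, so E_p = (−3.2)·(26/478.665) ≈ -0.174.
|E_p| < 1: demand is inelastic.

-0.174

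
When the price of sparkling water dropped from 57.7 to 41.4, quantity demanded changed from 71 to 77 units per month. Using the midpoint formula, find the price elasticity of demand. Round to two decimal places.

-0.25

%ΔQ = (77 − 71)/[(71 + 77)/2] = 6/74 ≈ 0.0811.
%Δp = (41.4 − 57.7)/[(57.7 + 41.4)/2] = -16.3/49.55 ≈ -0.3290.
Arc elasticity E = %ΔQ/%Δp ≈ 0.0811/-0.3290 ≈ -0.25.
|E| < 1: demand is inelastic over this range.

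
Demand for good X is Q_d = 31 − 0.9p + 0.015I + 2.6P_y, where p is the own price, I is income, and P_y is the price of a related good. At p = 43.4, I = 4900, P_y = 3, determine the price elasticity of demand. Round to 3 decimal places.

Q_d = 31 − 0.9(43.4) + 0.015(4900) + 2.6(3) = 31 − 39.06 + 73.5 + 7.8 = 73.24.
∂Q_d/∂p = −0.9, so E_p = (−0.9)·(43.4/73.24) ≈ -0.533.
|E_p| < 1: demand is inelastic.

-0.533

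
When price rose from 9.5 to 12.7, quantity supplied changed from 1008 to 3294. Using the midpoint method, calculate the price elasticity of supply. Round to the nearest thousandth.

%ΔQ = (3294 − 1008)/[(1008 + 3294)/2] = 2286/2151 ≈ 1.0628.
%ΔP = (12.7 − 9.5)/[(9.5 + 12.7)/2] = 3.2/11.1 ≈ 0.2883.
Arc elasticity E = %ΔQ/%ΔP ≈ 1.0628/0.2883 ≈ 3.686.
|E| > 1: supply is elastic over this range.

3.686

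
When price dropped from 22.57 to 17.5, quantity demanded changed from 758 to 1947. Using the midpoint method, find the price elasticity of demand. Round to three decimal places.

%ΔQ = (1947 − 758)/[(758 + 1947)/2] = 1189/1352.5 ≈ 0.8791.
%ΔP = (17.5 − 22.57)/[(22.57 + 17.5)/2] = -5.07/20.035 ≈ -0.2531.
Arc elasticity E = %ΔQ/%ΔP ≈ 0.8791/-0.2531 ≈ -3.474.
|E| > 1: demand is elastic over this range.

-3.474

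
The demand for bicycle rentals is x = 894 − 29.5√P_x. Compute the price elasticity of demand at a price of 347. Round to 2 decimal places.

At P_x = 347, x = 344.4759.
dx/dP_x = −29.5/(2√P_x) = −29.5/(2·18.6279).
Point elasticity E = (dx/dP_x)·(P_x/x) = -0.7918 × 347/344.4759 ≈ -0.80.
|E| < 1, so demand is inelastic at this price.

-0.80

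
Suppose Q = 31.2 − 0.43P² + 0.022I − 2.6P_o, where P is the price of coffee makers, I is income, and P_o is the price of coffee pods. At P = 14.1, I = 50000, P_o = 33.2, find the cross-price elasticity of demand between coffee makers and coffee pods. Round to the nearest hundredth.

Substituting, Q = 31.2 − 0.43(14.1)² + 0.022(50000) − 2.6(33.2) = 31.2 − 85.4883 + 1100 − 86.32 = 959.3917.
∂Q/∂P_o = −2.6, so E_xy = -2.6·(33.2/959.3917) ≈ -0.09.
E_xy < 0: the goods are complements.

-0.09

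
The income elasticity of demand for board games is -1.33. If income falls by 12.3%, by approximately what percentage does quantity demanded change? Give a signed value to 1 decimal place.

%ΔQ ≈ E × %ΔI = (-1.33) × (-12.3%) ≈ 16.4%.

16.4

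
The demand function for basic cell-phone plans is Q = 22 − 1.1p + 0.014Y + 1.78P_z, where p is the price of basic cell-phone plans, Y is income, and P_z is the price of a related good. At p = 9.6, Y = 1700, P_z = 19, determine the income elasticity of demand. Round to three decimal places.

0.345

Evaluating quantity at (p, Y, P_z) gives Q = 22 − 1.1(9.6) + 0.014(1700) + 1.78(19) = 22 − 10.56 + 23.8 + 33.82 = 69.06.
∂Q/∂Y = +0.014, so E_I = 0.014·(1700/69.06) ≈ 0.345.
E_I ∈ (0,1): normal good (necessity).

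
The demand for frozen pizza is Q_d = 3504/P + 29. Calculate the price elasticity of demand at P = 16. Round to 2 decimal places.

-0.88

At P = 16, Q_d = 248.
dQ_d/dP = −3504/P² = −13.6875.
Point elasticity E = (dQ_d/dP)·(P/Q_d) = -13.6875 × 16/248 ≈ -0.88.
|E| < 1, so demand is inelastic at this price.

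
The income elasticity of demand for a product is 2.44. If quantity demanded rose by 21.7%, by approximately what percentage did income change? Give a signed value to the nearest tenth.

8.9

%ΔQ ≈ E × %ΔI ⇒ %ΔI = %ΔQ / E = (21.7%)/(2.44) ≈ 8.9%.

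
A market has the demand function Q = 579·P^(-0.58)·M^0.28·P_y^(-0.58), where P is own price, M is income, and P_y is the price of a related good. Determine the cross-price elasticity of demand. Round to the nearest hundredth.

For a Cobb–Douglas (constant-elasticity) form Q = A·P_y^α·…, the elasticity with respect to P_y equals the exponent α at every point.
Here the exponent on P_y is -0.58, so the cross-price elasticity of demand is -0.58.

-0.58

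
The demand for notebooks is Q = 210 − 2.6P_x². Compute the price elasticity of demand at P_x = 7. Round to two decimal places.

At P_x = 7, Q = 82.6.
dQ/dP_x = −2·2.6·P_x = −36.4.
Point elasticity E = (dQ/dP_x)·(P_x/Q) = -36.4 × 7/82.6 ≈ -3.08.
|E| > 1, so demand is elastic at this price.

-3.08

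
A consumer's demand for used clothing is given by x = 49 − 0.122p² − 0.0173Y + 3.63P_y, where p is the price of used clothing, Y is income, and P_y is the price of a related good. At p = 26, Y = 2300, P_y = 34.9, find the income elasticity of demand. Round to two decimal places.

Substituting, x = 49 − 0.122(26)² − 0.0173(2300) + 3.63(34.9) = 49 − 82.472 − 39.79 + 126.687 = 53.425.
∂x/∂Y = −0.0173, so E_I = -0.0173·(2300/53.425) ≈ -0.74.
E_I < 0: inferior good.

-0.74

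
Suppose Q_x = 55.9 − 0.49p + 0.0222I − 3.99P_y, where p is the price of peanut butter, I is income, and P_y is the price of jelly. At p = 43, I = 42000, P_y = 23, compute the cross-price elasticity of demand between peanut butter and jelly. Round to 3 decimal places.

At the given point, Q_x = 55.9 − 0.49(43) + 0.0222(42000) − 3.99(23) = 55.9 − 21.07 + 932.4 − 91.77 = 875.46.
∂Q_x/∂P_y = −3.99, so E_xy = -3.99·(23/875.46) ≈ -0.105.
E_xy < 0: the goods are complements.

-0.105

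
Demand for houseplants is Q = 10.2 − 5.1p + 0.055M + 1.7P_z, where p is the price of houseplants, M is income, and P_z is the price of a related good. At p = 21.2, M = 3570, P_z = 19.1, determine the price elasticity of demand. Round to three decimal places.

-0.826

First evaluate Q: 10.2 − 5.1(21.2) + 0.055(3570) + 1.7(19.1) = 10.2 − 108.12 + 196.35 + 32.47 = 130.9.
∂Q/∂p = −5.1, so E_p = (−5.1)·(21.2/130.9) ≈ -0.826.
|E_p| < 1: demand is inelastic.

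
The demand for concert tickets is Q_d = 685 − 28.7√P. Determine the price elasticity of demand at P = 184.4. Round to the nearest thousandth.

-0.660

At P = 184.4, Q_d = 295.2713.
dQ_d/dP = −28.7/(2√P) = −28.7/(2·13.5794).
Point elasticity E = (dQ_d/dP)·(P/Q_d) = -1.0567 × 184.4/295.2713 ≈ -0.660.
|E| < 1, so demand is inelastic at this price.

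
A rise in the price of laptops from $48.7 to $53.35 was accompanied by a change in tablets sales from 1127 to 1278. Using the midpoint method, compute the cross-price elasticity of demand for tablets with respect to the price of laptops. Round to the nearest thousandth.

%ΔQ_x = (1278 − 1127)/[(1127+1278)/2] = 151/1202.5 ≈ 0.1256.
%ΔP_y = (53.35 − 48.7)/[(48.7+53.35)/2] ≈ 0.0911.
E_xy = 0.1256/0.0911 ≈ 1.378.
E_xy > 0, so tablets and laptops are substitutes.

1.378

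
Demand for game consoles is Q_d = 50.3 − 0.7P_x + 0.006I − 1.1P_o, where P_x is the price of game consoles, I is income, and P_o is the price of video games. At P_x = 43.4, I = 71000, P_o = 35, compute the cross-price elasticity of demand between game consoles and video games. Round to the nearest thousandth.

At the given point, Q_d = 50.3 − 0.7(43.4) + 0.006(71000) − 1.1(35) = 50.3 − 30.38 + 426 − 38.5 = 407.42.
∂Q_d/∂P_o = −1.1, so E_xy = -1.1·(35/407.42) ≈ -0.094.
E_xy < 0: the goods are complements.

-0.094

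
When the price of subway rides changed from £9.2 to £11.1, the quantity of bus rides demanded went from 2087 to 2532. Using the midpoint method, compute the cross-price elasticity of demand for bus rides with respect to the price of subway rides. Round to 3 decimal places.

1.029

%ΔQ_x = (2532 − 2087)/[(2087+2532)/2] = 445/2309.5 ≈ 0.1927.
%ΔP_y = (11.1 − 9.2)/[(9.2+11.1)/2] ≈ 0.1872.
E_xy = 0.1927/0.1872 ≈ 1.029.
E_xy > 0, so bus rides and subway rides are substitutes.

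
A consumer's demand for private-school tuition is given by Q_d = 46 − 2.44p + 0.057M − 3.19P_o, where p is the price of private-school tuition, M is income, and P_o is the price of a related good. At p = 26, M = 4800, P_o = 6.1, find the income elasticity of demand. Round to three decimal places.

1.156

Evaluating quantity at (p, M, P_o) gives Q_d = 46 − 2.44(26) + 0.057(4800) − 3.19(6.1) = 46 − 63.44 + 273.6 − 19.459 = 236.701.
∂Q_d/∂M = +0.057, so E_I = 0.057·(4800/236.701) ≈ 1.156.
E_I > 1: normal good (luxury).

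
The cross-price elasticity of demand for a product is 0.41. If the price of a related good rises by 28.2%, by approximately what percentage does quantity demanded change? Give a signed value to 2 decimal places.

%ΔQ ≈ E × %ΔP_y = (0.41) × (28.2%) ≈ 11.56%.

11.56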